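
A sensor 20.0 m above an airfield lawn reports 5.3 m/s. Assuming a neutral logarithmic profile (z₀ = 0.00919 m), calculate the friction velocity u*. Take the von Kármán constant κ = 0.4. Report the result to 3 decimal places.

u* ≈ 0.276 m/s

Log law: V(z) = (u*/κ) · ln(z/z₀) ⇒ u* = κ · V / ln(z/z₀)
u* = 0.4 × 5.3 / ln(20.0/0.00919) = 0.4 × 5.3 / 7.6854
   = 2.1200 / 7.6854 = 0.2758 m/s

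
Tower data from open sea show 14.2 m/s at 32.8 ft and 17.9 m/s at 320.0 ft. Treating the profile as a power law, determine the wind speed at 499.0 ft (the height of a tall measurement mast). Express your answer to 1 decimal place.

First find α: α = ln(V₂/V₁)/ln(z₂/z₁) = ln(17.9/14.2)/ln(320.0/32.8) = 0.23156/2.27789 = 0.1017
Extrapolate from 320.0 ft to 499.0 ft: V₃ = 17.9 × (499.0/320.0)^0.1017 = 17.9 × 1.0462 = 18.7270 m/s

18.7 m/s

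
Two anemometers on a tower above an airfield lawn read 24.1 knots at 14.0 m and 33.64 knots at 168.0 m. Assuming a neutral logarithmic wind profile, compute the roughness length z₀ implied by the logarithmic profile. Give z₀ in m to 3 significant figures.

z₀ ≈ 0.0263 m

Log law: V(z) ∝ ln(z/z₀). With r = V₁/V₂ = 24.1/33.64 = 0.71641,
r · ln(z₂/z₀) = ln(z₁/z₀) ⇒ ln z₀ = (ln z₁ − r·ln z₂)/(1 − r)
ln z₀ = (2.63906 − 0.71641×5.12396) / 0.28359 = -3.6383
z₀ = exp(-3.6383) = 0.02630 m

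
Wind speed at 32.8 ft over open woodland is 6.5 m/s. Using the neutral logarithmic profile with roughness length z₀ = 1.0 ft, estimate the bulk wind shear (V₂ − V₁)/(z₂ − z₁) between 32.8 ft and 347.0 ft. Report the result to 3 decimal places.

0.014 m/s/ft

Log law: V₂ = V₁ · ln(z₂/z₀)/ln(z₁/z₀) = 6.5 × 5.8493/3.4904 = 10.8928 m/s
ΔV/Δz = (10.8928 − 6.5)/(347.0 − 32.8) = 4.3928/314.2000 = 0.01398 m/s/ft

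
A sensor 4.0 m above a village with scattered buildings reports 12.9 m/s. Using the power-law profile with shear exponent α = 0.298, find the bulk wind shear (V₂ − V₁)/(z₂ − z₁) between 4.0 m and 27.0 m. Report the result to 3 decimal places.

0.430 m/s/m

Power law: V₂ = V₁ · (z₂/z₁)^α = 12.9 × (6.7500)^0.298 = 22.7888 m/s
ΔV/Δz = (22.7888 − 12.9)/(27.0 − 4.0) = 9.8888/23.0000 = 0.42995 m/s/m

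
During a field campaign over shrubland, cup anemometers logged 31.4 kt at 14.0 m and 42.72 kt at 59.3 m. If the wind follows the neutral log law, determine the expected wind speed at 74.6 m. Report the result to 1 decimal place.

44.5 kt

Log law: V ∝ ln(z/z₀). From the pair, with r = V₁/V₂ = 0.73502,
ln z₀ = (ln z₁ − r·ln z₂)/(1 − r) = (2.6391 − 0.73502×4.0826)/0.26498 = -1.3651 → z₀ = 0.2553 m
V₃ = V₁ · ln(z₃/z₀)/ln(z₁/z₀) = 31.4 × 5.6773/4.0042 = 44.5199 kt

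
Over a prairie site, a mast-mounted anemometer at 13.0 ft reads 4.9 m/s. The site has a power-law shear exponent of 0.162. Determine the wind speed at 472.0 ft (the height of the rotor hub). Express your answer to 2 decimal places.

Power-law profile: V₂ = V₁ · (z₂/z₁)^α
V₂ = 4.9 × (472.0/13.0)^0.162 = 4.9 × (36.3077)^0.162
    = 4.9 × 1.7895 = 8.7683 m/s

8.77 m/s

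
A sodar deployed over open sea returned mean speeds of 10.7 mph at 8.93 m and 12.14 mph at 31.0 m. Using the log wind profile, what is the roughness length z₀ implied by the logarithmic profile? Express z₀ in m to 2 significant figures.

Log law: V(z) ∝ ln(z/z₀). With r = V₁/V₂ = 10.7/12.14 = 0.88138,
r · ln(z₂/z₀) = ln(z₁/z₀) ⇒ ln z₀ = (ln z₁ − r·ln z₂)/(1 − r)
ln z₀ = (2.18942 − 0.88138×3.43399) / 0.11862 = -7.0584
z₀ = exp(-7.0584) = 0.0008601 m

z₀ ≈ 0.00086 m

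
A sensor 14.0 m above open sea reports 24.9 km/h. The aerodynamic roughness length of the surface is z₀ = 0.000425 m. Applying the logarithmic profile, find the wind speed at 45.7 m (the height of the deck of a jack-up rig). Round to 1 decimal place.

Log law: V(z) ∝ ln(z/z₀), so V₂/V₁ = ln(z₂/z₀) / ln(z₁/z₀).
ln(45.7/0.000425) = 11.5855, ln(14.0/0.000425) = 10.4025
V₂ = 24.9 × 11.5855/10.4025 = 24.9 × 1.1137 = 27.7318 km/h

27.7 km/h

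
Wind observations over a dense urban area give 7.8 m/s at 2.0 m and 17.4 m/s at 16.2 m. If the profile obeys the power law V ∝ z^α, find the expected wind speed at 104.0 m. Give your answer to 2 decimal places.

35.50 m/s

First find α: α = ln(V₂/V₁)/ln(z₂/z₁) = ln(17.4/7.8)/ln(16.2/2.0) = 0.80235/2.09186 = 0.3836
Extrapolate from 16.2 m to 104.0 m: V₃ = 17.4 × (104.0/16.2)^0.3836 = 17.4 × 2.0405 = 35.5040 m/s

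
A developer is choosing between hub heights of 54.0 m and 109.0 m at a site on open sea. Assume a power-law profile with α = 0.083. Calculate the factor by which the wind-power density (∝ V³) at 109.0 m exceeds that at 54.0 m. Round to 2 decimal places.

1.19

Speed ratio: V_B/V_A = (z_B/z_A)^α = (109.0/54.0)^0.083 = (2.0185)^0.083 = 1.06003
Power-density ratio: P_B/P_A = (V_B/V_A)³ = (1.06003)³ = 1.19111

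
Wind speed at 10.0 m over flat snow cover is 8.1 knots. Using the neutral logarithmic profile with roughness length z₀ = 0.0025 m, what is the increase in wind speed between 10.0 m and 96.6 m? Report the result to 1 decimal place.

Log law: V₂ = V₁ · ln(z₂/z₀)/ln(z₁/z₀) = 8.1 × 10.5620/8.2940 = 10.3149 knots
ΔV = 10.3149 − 8.1 = 2.2149 knots

2.2 knots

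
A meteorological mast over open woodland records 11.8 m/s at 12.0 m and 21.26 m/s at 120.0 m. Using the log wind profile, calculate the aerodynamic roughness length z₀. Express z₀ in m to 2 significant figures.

z₀ ≈ 0.68 m

Log law: V(z) ∝ ln(z/z₀). With r = V₁/V₂ = 11.8/21.26 = 0.55503,
r · ln(z₂/z₀) = ln(z₁/z₀) ⇒ ln z₀ = (ln z₁ − r·ln z₂)/(1 − r)
ln z₀ = (2.48491 − 0.55503×4.78749) / 0.44497 = -0.3872
z₀ = exp(-0.3872) = 0.6789 m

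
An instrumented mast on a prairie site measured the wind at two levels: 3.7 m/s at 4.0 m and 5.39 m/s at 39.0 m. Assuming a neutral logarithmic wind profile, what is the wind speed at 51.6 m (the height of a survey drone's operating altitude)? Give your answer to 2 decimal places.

5.60 m/s

Log law: V ∝ ln(z/z₀). From the pair, with r = V₁/V₂ = 0.68646,
ln z₀ = (ln z₁ − r·ln z₂)/(1 − r) = (1.3863 − 0.68646×3.6636)/0.31354 = -3.5994 → z₀ = 0.02734 m
V₃ = V₁ · ln(z₃/z₀)/ln(z₁/z₀) = 3.7 × 7.5430/4.9857 = 5.5978 m/s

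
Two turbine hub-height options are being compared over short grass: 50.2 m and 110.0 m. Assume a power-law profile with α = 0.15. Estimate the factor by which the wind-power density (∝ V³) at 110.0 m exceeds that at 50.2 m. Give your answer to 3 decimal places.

1.423

Speed ratio: V_B/V_A = (z_B/z_A)^α = (110.0/50.2)^0.15 = (2.1912)^0.15 = 1.12487
Power-density ratio: P_B/P_A = (V_B/V_A)³ = (1.12487)³ = 1.42334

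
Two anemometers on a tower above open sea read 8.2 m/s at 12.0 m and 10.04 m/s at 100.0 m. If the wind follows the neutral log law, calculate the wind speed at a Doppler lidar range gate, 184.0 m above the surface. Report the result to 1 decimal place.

10.6 m/s

Log law: V ∝ ln(z/z₀). From the pair, with r = V₁/V₂ = 0.81673,
ln z₀ = (ln z₁ − r·ln z₂)/(1 − r) = (2.4849 − 0.81673×4.6052)/0.18327 = -6.9641 → z₀ = 0.0009452 m
V₃ = V₁ · ln(z₃/z₀)/ln(z₁/z₀) = 8.2 × 12.1790/9.4490 = 10.5692 m/s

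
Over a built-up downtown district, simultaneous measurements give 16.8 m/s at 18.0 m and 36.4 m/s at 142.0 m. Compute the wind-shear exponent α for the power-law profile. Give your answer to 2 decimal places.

Power law: V₂/V₁ = (z₂/z₁)^α ⇒ α = ln(V₂/V₁) / ln(z₂/z₁)
α = ln(36.4/16.8) / ln(142.0/18.0) = ln(2.1667) / ln(7.8889)
  = 0.77319 / 2.06546 = 0.37434

α ≈ 0.37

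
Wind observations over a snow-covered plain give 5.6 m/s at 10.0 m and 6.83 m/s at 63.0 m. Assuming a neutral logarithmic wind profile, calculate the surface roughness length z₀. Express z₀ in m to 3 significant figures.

z₀ ≈ 0.00229 m

Log law: V(z) ∝ ln(z/z₀). With r = V₁/V₂ = 5.6/6.83 = 0.81991,
r · ln(z₂/z₀) = ln(z₁/z₀) ⇒ ln z₀ = (ln z₁ − r·ln z₂)/(1 − r)
ln z₀ = (2.30259 − 0.81991×4.14313) / 0.18009 = -6.0772
z₀ = exp(-6.0772) = 0.002295 m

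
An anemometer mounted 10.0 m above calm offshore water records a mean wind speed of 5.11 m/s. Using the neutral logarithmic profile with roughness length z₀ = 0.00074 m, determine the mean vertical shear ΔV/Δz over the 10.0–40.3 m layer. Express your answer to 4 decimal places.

0.0247 m/s/m

Log law: V₂ = V₁ · ln(z₂/z₀)/ln(z₁/z₀) = 5.11 × 10.9052/9.5114 = 5.8588 m/s
ΔV/Δz = (5.8588 − 5.11)/(40.3 − 10.0) = 0.7488/30.3000 = 0.02471 m/s/m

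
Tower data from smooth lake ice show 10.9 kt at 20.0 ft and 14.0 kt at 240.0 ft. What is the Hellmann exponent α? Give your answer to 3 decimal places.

Power law: V₂/V₁ = (z₂/z₁)^α ⇒ α = ln(V₂/V₁) / ln(z₂/z₁)
α = ln(14.0/10.9) / ln(240.0/20.0) = ln(1.2844) / ln(12.0000)
  = 0.25029 / 2.48491 = 0.10073

α ≈ 0.101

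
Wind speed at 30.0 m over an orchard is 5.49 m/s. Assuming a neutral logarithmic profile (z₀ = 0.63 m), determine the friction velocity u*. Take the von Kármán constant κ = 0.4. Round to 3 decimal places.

Log law: V(z) = (u*/κ) · ln(z/z₀) ⇒ u* = κ · V / ln(z/z₀)
u* = 0.4 × 5.49 / ln(30.0/0.63) = 0.4 × 5.49 / 3.8632
   = 2.1960 / 3.8632 = 0.5684 m/s

u* ≈ 0.568 m/s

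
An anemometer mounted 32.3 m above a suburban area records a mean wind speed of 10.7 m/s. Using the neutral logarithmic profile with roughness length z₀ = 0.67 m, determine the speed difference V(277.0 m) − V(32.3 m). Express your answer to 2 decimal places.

5.93 m/s

Log law: V₂ = V₁ · ln(z₂/z₀)/ln(z₁/z₀) = 10.7 × 6.0245/3.8755 = 16.6330 m/s
ΔV = 16.6330 − 10.7 = 5.9330 m/s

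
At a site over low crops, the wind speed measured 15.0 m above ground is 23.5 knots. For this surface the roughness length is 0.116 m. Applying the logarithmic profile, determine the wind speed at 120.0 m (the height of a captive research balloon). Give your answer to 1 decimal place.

33.6 knots

Log law: V(z) ∝ ln(z/z₀), so V₂/V₁ = ln(z₂/z₀) / ln(z₁/z₀).
ln(120.0/0.116) = 6.9417, ln(15.0/0.116) = 4.8622
V₂ = 23.5 × 6.9417/4.8622 = 23.5 × 1.4277 = 33.5503 knots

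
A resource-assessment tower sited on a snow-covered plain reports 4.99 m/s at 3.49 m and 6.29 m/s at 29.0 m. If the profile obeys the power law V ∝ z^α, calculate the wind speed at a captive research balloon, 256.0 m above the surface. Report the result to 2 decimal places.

First find α: α = ln(V₂/V₁)/ln(z₂/z₁) = ln(6.29/4.99)/ln(29.0/3.49) = 0.23153/2.11739 = 0.1093
Extrapolate from 29.0 m to 256.0 m: V₃ = 6.29 × (256.0/29.0)^0.1093 = 6.29 × 1.2689 = 7.9813 m/s

7.98 m/s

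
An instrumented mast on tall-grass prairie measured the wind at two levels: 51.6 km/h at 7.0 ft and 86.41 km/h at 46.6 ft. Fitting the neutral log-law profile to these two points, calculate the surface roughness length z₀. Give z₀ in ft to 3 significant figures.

Log law: V(z) ∝ ln(z/z₀). With r = V₁/V₂ = 51.6/86.41 = 0.59715,
r · ln(z₂/z₀) = ln(z₁/z₀) ⇒ ln z₀ = (ln z₁ − r·ln z₂)/(1 − r)
ln z₀ = (1.94591 − 0.59715×3.84160) / 0.40285 = -0.8641
z₀ = exp(-0.8641) = 0.4214 ft

z₀ ≈ 0.421 ft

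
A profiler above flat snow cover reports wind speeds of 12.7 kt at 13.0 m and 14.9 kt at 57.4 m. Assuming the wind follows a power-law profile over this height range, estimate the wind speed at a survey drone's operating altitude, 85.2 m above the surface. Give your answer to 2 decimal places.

First find α: α = ln(V₂/V₁)/ln(z₂/z₁) = ln(14.9/12.7)/ln(57.4/13.0) = 0.15976/1.48509 = 0.1076
Extrapolate from 57.4 m to 85.2 m: V₃ = 14.9 × (85.2/57.4)^0.1076 = 14.9 × 1.0434 = 15.5467 kt

15.55 kt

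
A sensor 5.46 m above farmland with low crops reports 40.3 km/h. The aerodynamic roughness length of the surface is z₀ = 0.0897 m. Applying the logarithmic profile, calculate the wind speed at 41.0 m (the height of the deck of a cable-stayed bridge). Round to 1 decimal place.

60.1 km/h

Log law: V(z) ∝ ln(z/z₀), so V₂/V₁ = ln(z₂/z₀) / ln(z₁/z₀).
ln(41.0/0.0897) = 6.1249, ln(5.46/0.0897) = 4.1087
V₂ = 40.3 × 6.1249/4.1087 = 40.3 × 1.4907 = 60.0749 km/h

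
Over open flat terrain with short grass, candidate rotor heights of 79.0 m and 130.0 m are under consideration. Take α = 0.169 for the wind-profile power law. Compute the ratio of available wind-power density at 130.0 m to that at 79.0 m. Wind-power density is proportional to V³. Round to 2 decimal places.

Speed ratio: V_B/V_A = (z_B/z_A)^α = (130.0/79.0)^0.169 = (1.6456)^0.169 = 1.08782
Power-density ratio: P_B/P_A = (V_B/V_A)³ = (1.08782)³ = 1.28728

1.29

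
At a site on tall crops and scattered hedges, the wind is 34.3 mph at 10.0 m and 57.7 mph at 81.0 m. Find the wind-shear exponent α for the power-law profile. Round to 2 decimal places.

α ≈ 0.25

Power law: V₂/V₁ = (z₂/z₁)^α ⇒ α = ln(V₂/V₁) / ln(z₂/z₁)
α = ln(57.7/34.3) / ln(81.0/10.0) = ln(1.6822) / ln(8.1000)
  = 0.52011 / 2.09186 = 0.24864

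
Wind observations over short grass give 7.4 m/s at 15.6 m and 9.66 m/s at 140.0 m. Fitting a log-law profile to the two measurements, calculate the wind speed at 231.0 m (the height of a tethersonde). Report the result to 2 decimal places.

Log law: V ∝ ln(z/z₀). From the pair, with r = V₁/V₂ = 0.76605,
ln z₀ = (ln z₁ − r·ln z₂)/(1 − r) = (2.7473 − 0.76605×4.9416)/0.23395 = -4.4378 → z₀ = 0.01182 m
V₃ = V₁ · ln(z₃/z₀)/ln(z₁/z₀) = 7.4 × 9.8803/7.1851 = 10.1758 m/s

10.18 m/s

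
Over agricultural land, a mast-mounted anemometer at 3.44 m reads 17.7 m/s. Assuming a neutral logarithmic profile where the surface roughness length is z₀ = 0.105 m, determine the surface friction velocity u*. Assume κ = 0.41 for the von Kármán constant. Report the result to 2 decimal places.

u* ≈ 2.08 m/s

Log law: V(z) = (u*/κ) · ln(z/z₀) ⇒ u* = κ · V / ln(z/z₀)
u* = 0.41 × 17.7 / ln(3.44/0.105) = 0.41 × 17.7 / 3.4893
   = 7.2570 / 3.4893 = 2.0798 m/s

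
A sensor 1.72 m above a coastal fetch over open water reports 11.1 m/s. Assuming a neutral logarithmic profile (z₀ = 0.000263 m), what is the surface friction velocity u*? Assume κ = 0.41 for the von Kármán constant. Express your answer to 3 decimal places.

Log law: V(z) = (u*/κ) · ln(z/z₀) ⇒ u* = κ · V / ln(z/z₀)
u* = 0.41 × 11.1 / ln(1.72/0.000263) = 0.41 × 11.1 / 8.7857
   = 4.5510 / 8.7857 = 0.5180 m/s

u* ≈ 0.518 m/s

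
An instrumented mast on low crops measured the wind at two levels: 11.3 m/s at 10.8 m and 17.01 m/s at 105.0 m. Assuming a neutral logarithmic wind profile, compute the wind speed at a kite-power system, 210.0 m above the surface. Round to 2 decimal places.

18.75 m/s

Log law: V ∝ ln(z/z₀). From the pair, with r = V₁/V₂ = 0.66432,
ln z₀ = (ln z₁ − r·ln z₂)/(1 − r) = (2.3795 − 0.66432×4.6540)/0.33568 = -2.1215 → z₀ = 0.1199 m
V₃ = V₁ · ln(z₃/z₀)/ln(z₁/z₀) = 11.3 × 7.4686/4.5010 = 18.7502 m/s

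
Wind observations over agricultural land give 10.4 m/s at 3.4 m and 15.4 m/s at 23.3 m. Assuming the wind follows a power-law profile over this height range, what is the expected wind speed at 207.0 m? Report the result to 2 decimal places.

24.04 m/s

First find α: α = ln(V₂/V₁)/ln(z₂/z₁) = ln(15.4/10.4)/ln(23.3/3.4) = 0.39256/1.92468 = 0.2040
Extrapolate from 23.3 m to 207.0 m: V₃ = 15.4 × (207.0/23.3)^0.2040 = 15.4 × 1.5613 = 24.0438 m/s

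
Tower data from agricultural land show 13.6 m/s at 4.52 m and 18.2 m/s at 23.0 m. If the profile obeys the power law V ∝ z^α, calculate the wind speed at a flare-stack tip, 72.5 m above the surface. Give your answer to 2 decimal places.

22.35 m/s

First find α: α = ln(V₂/V₁)/ln(z₂/z₁) = ln(18.2/13.6)/ln(23.0/4.52) = 0.29135/1.62698 = 0.1791
Extrapolate from 23.0 m to 72.5 m: V₃ = 18.2 × (72.5/23.0)^0.1791 = 18.2 × 1.2283 = 22.3542 m/s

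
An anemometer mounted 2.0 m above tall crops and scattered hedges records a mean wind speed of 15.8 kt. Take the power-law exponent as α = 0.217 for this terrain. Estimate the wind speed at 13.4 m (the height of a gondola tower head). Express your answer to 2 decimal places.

23.87 kt

Power-law profile: V₂ = V₁ · (z₂/z₁)^α
V₂ = 15.8 × (13.4/2.0)^0.217 = 15.8 × (6.7000)^0.217
    = 15.8 × 1.5110 = 23.8735 kt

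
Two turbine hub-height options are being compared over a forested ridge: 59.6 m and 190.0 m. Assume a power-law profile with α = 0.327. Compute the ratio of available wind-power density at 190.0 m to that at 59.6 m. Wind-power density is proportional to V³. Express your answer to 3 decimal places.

3.118

Speed ratio: V_B/V_A = (z_B/z_A)^α = (190.0/59.6)^0.327 = (3.1879)^0.327 = 1.46099
Power-density ratio: P_B/P_A = (V_B/V_A)³ = (1.46099)³ = 3.11846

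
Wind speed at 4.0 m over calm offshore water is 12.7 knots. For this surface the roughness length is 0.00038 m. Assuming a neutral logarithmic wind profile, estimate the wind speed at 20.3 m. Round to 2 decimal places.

Log law: V(z) ∝ ln(z/z₀), so V₂/V₁ = ln(z₂/z₀) / ln(z₁/z₀).
ln(20.3/0.00038) = 10.8860, ln(4.0/0.00038) = 9.2616
V₂ = 12.7 × 10.8860/9.2616 = 12.7 × 1.1754 = 14.9274 knots

14.93 knots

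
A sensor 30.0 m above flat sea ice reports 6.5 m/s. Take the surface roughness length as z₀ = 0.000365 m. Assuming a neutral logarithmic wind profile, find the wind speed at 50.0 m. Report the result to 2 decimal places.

6.79 m/s

Log law: V(z) ∝ ln(z/z₀), so V₂/V₁ = ln(z₂/z₀) / ln(z₁/z₀).
ln(50.0/0.000365) = 11.8276, ln(30.0/0.000365) = 11.3168
V₂ = 6.5 × 11.8276/11.3168 = 6.5 × 1.0451 = 6.7934 m/s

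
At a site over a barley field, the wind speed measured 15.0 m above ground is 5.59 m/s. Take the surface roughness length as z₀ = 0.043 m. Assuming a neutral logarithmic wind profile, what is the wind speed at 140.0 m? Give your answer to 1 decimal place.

Log law: V(z) ∝ ln(z/z₀), so V₂/V₁ = ln(z₂/z₀) / ln(z₁/z₀).
ln(140.0/0.043) = 8.0882, ln(15.0/0.043) = 5.8546
V₂ = 5.59 × 8.0882/5.8546 = 5.59 × 1.3815 = 7.7226 m/s

7.7 m/s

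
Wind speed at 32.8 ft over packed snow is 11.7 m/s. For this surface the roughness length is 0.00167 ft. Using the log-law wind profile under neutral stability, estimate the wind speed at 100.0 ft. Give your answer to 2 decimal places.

13.02 m/s

Log law: V(z) ∝ ln(z/z₀), so V₂/V₁ = ln(z₂/z₀) / ln(z₁/z₀).
ln(100.0/0.00167) = 11.0001, ln(32.8/0.00167) = 9.8854
V₂ = 11.7 × 11.0001/9.8854 = 11.7 × 1.1128 = 13.0194 m/s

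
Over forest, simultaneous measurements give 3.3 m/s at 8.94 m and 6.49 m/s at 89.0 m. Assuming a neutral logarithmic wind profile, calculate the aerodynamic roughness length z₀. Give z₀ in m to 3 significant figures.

Log law: V(z) ∝ ln(z/z₀). With r = V₁/V₂ = 3.3/6.49 = 0.50847,
r · ln(z₂/z₀) = ln(z₁/z₀) ⇒ ln z₀ = (ln z₁ − r·ln z₂)/(1 − r)
ln z₀ = (2.19054 − 0.50847×4.48864) / 0.49153 = -0.1868
z₀ = exp(-0.1868) = 0.8296 m

z₀ ≈ 0.830 m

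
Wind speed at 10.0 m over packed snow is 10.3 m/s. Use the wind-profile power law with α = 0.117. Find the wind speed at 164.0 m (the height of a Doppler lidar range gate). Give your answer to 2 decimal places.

Power-law profile: V₂ = V₁ · (z₂/z₁)^α
V₂ = 10.3 × (164.0/10.0)^0.117 = 10.3 × (16.4000)^0.117
    = 10.3 × 1.3872 = 14.2881 m/s

14.29 m/s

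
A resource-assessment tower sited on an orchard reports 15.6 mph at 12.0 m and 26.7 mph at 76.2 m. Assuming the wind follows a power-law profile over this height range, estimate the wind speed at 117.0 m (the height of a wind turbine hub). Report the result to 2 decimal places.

30.24 mph

First find α: α = ln(V₂/V₁)/ln(z₂/z₁) = ln(26.7/15.6)/ln(76.2/12.0) = 0.53739/1.84845 = 0.2907
Extrapolate from 76.2 m to 117.0 m: V₃ = 26.7 × (117.0/76.2)^0.2907 = 26.7 × 1.1328 = 30.2450 mph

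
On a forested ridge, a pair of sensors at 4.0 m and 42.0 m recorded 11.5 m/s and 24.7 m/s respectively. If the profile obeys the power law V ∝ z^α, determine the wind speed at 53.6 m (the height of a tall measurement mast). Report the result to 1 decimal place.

First find α: α = ln(V₂/V₁)/ln(z₂/z₁) = ln(24.7/11.5)/ln(42.0/4.0) = 0.76446/2.35138 = 0.3251
Extrapolate from 42.0 m to 53.6 m: V₃ = 24.7 × (53.6/42.0)^0.3251 = 24.7 × 1.0825 = 26.7381 m/s

26.7 m/s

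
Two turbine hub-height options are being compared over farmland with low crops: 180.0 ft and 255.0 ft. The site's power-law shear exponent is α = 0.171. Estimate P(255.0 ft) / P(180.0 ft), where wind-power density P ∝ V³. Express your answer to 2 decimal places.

1.20

Speed ratio: V_B/V_A = (z_B/z_A)^α = (255.0/180.0)^0.171 = (1.4167)^0.171 = 1.06137
Power-density ratio: P_B/P_A = (V_B/V_A)³ = (1.06137)³ = 1.19564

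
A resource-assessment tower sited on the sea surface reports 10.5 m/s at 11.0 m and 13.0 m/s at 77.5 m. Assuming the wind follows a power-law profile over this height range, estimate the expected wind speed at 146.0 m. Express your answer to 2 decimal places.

First find α: α = ln(V₂/V₁)/ln(z₂/z₁) = ln(13.0/10.5)/ln(77.5/11.0) = 0.21357/1.95238 = 0.1094
Extrapolate from 77.5 m to 146.0 m: V₃ = 13.0 × (146.0/77.5)^0.1094 = 13.0 × 1.0717 = 13.9326 m/s

13.93 m/s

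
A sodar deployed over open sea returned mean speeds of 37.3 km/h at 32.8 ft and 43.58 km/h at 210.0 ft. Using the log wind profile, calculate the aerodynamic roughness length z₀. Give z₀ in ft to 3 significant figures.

z₀ ≈ 0.000533 ft

Log law: V(z) ∝ ln(z/z₀). With r = V₁/V₂ = 37.3/43.58 = 0.85590,
r · ln(z₂/z₀) = ln(z₁/z₀) ⇒ ln z₀ = (ln z₁ − r·ln z₂)/(1 − r)
ln z₀ = (3.49043 − 0.85590×5.34711) / 0.14410 = -7.5373
z₀ = exp(-7.5373) = 0.0005328 ft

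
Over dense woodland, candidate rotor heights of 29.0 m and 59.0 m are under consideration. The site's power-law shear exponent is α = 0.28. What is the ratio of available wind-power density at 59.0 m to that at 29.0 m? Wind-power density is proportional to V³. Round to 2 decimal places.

Speed ratio: V_B/V_A = (z_B/z_A)^α = (59.0/29.0)^0.28 = (2.0345)^0.28 = 1.22002
Power-density ratio: P_B/P_A = (V_B/V_A)³ = (1.22002)³ = 1.81594

1.82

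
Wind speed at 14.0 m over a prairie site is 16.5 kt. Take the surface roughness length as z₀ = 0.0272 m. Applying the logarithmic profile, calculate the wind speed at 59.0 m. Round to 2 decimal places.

20.30 kt

Log law: V(z) ∝ ln(z/z₀), so V₂/V₁ = ln(z₂/z₀) / ln(z₁/z₀).
ln(59.0/0.0272) = 7.6821, ln(14.0/0.0272) = 6.2436
V₂ = 16.5 × 7.6821/6.2436 = 16.5 × 1.2304 = 20.3015 kt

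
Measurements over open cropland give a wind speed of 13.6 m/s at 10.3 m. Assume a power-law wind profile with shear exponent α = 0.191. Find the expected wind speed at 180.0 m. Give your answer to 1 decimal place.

Power-law profile: V₂ = V₁ · (z₂/z₁)^α
V₂ = 13.6 × (180.0/10.3)^0.191 = 13.6 × (17.4757)^0.191
    = 13.6 × 1.7271 = 23.4879 m/s

23.5 m/s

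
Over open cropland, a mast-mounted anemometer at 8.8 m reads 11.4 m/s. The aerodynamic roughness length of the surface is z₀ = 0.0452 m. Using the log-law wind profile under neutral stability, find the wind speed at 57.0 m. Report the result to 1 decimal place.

15.4 m/s

Log law: V(z) ∝ ln(z/z₀), so V₂/V₁ = ln(z₂/z₀) / ln(z₁/z₀).
ln(57.0/0.0452) = 7.1397, ln(8.8/0.0452) = 5.2714
V₂ = 11.4 × 7.1397/5.2714 = 11.4 × 1.3544 = 15.4404 m/s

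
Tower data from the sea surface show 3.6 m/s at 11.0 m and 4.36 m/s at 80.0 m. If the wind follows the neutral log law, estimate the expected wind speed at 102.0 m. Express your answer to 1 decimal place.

4.5 m/s

Log law: V ∝ ln(z/z₀). From the pair, with r = V₁/V₂ = 0.82569,
ln z₀ = (ln z₁ − r·ln z₂)/(1 − r) = (2.3979 − 0.82569×4.3820)/0.17431 = -7.0006 → z₀ = 0.0009113 m
V₃ = V₁ · ln(z₃/z₀)/ln(z₁/z₀) = 3.6 × 11.6256/9.3985 = 4.4531 m/s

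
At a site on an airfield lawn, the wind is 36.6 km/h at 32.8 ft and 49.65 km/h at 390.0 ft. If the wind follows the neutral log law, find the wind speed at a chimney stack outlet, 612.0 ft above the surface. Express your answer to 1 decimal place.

Log law: V ∝ ln(z/z₀). From the pair, with r = V₁/V₂ = 0.73716,
ln z₀ = (ln z₁ − r·ln z₂)/(1 − r) = (3.4904 − 0.73716×5.9661)/0.26284 = -3.4530 → z₀ = 0.03165 ft
V₃ = V₁ · ln(z₃/z₀)/ln(z₁/z₀) = 36.6 × 9.8697/6.9434 = 52.0251 km/h

52.0 km/h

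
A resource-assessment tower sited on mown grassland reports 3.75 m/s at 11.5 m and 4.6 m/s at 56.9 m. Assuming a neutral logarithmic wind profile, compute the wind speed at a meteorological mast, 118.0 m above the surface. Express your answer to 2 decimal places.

Log law: V ∝ ln(z/z₀). From the pair, with r = V₁/V₂ = 0.81522,
ln z₀ = (ln z₁ − r·ln z₂)/(1 − r) = (2.4423 − 0.81522×4.0413)/0.18478 = -4.6118 → z₀ = 0.009934 m
V₃ = V₁ · ln(z₃/z₀)/ln(z₁/z₀) = 3.75 × 9.3825/7.0542 = 4.9877 m/s

4.99 m/s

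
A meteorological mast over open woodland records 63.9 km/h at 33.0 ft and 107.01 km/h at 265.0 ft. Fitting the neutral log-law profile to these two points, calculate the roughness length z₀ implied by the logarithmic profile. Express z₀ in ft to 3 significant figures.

Log law: V(z) ∝ ln(z/z₀). With r = V₁/V₂ = 63.9/107.01 = 0.59714,
r · ln(z₂/z₀) = ln(z₁/z₀) ⇒ ln z₀ = (ln z₁ − r·ln z₂)/(1 − r)
ln z₀ = (3.49651 − 0.59714×5.57973) / 0.40286 = 0.4086
z₀ = exp(0.4086) = 1.505 ft

z₀ ≈ 1.50 ft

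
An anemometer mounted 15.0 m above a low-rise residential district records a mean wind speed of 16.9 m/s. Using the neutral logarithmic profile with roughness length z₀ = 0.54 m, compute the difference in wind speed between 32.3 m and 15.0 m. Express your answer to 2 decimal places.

3.90 m/s

Log law: V₂ = V₁ · ln(z₂/z₀)/ln(z₁/z₀) = 16.9 × 4.0913/3.3242 = 20.7994 m/s
ΔV = 20.7994 − 16.9 = 3.8994 m/s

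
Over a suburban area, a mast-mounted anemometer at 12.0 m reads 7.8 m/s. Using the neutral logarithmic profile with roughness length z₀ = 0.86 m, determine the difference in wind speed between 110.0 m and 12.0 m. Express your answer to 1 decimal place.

Log law: V₂ = V₁ · ln(z₂/z₀)/ln(z₁/z₀) = 7.8 × 4.8513/2.6357 = 14.3566 m/s
ΔV = 14.3566 − 7.8 = 6.5566 m/s

6.6 m/s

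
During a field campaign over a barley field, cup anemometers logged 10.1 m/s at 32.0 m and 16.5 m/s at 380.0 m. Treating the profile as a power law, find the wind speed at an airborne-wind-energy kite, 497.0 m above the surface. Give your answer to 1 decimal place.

First find α: α = ln(V₂/V₁)/ln(z₂/z₁) = ln(16.5/10.1)/ln(380.0/32.0) = 0.49082/2.47444 = 0.1984
Extrapolate from 380.0 m to 497.0 m: V₃ = 16.5 × (497.0/380.0)^0.1984 = 16.5 × 1.0547 = 17.4023 m/s

17.4 m/s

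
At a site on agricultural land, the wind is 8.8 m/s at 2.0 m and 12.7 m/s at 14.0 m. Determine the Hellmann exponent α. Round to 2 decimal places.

Power law: V₂/V₁ = (z₂/z₁)^α ⇒ α = ln(V₂/V₁) / ln(z₂/z₁)
α = ln(12.7/8.8) / ln(14.0/2.0) = ln(1.4432) / ln(7.0000)
  = 0.36685 / 1.94591 = 0.18852

α ≈ 0.19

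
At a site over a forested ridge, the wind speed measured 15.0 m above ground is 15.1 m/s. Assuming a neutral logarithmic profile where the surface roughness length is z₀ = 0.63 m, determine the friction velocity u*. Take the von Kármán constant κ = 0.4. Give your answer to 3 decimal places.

Log law: V(z) = (u*/κ) · ln(z/z₀) ⇒ u* = κ · V / ln(z/z₀)
u* = 0.4 × 15.1 / ln(15.0/0.63) = 0.4 × 15.1 / 3.1701
   = 6.0400 / 3.1701 = 1.9053 m/s

u* ≈ 1.905 m/s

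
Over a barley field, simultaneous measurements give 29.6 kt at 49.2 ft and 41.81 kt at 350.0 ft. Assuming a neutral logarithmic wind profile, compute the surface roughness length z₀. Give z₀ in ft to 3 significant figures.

z₀ ≈ 0.423 ft

Log law: V(z) ∝ ln(z/z₀). With r = V₁/V₂ = 29.6/41.81 = 0.70796,
r · ln(z₂/z₀) = ln(z₁/z₀) ⇒ ln z₀ = (ln z₁ − r·ln z₂)/(1 − r)
ln z₀ = (3.89589 − 0.70796×5.85793) / 0.29204 = -0.8606
z₀ = exp(-0.8606) = 0.4229 ft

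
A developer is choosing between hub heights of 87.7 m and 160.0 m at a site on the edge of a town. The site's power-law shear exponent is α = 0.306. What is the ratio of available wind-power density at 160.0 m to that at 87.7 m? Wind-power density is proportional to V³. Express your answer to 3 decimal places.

1.737

Speed ratio: V_B/V_A = (z_B/z_A)^α = (160.0/87.7)^0.306 = (1.8244)^0.306 = 1.20200
Power-density ratio: P_B/P_A = (V_B/V_A)³ = (1.20200)³ = 1.73663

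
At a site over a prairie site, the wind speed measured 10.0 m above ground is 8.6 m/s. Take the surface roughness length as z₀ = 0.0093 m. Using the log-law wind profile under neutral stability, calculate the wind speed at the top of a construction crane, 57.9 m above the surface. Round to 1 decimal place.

Log law: V(z) ∝ ln(z/z₀), so V₂/V₁ = ln(z₂/z₀) / ln(z₁/z₀).
ln(57.9/0.0093) = 8.7365, ln(10.0/0.0093) = 6.9803
V₂ = 8.6 × 8.7365/6.9803 = 8.6 × 1.2516 = 10.7636 m/s

10.8 m/s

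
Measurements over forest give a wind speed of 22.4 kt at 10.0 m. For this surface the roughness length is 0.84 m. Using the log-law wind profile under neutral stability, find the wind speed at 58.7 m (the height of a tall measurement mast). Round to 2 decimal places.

38.41 kt

Log law: V(z) ∝ ln(z/z₀), so V₂/V₁ = ln(z₂/z₀) / ln(z₁/z₀).
ln(58.7/0.84) = 4.2468, ln(10.0/0.84) = 2.4769
V₂ = 22.4 × 4.2468/2.4769 = 22.4 × 1.7145 = 38.4055 kt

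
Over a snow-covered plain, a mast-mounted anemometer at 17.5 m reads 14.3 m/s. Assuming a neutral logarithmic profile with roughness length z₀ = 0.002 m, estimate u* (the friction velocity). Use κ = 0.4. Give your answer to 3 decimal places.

Log law: V(z) = (u*/κ) · ln(z/z₀) ⇒ u* = κ · V / ln(z/z₀)
u* = 0.4 × 14.3 / ln(17.5/0.002) = 0.4 × 14.3 / 9.0768
   = 5.7200 / 9.0768 = 0.6302 m/s

u* ≈ 0.630 m/s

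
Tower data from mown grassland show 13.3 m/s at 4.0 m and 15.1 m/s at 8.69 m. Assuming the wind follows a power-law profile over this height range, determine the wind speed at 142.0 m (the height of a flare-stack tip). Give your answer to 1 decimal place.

23.8 m/s

First find α: α = ln(V₂/V₁)/ln(z₂/z₁) = ln(15.1/13.3)/ln(8.69/4.0) = 0.12693/0.77588 = 0.1636
Extrapolate from 8.69 m to 142.0 m: V₃ = 15.1 × (142.0/8.69)^0.1636 = 15.1 × 1.5794 = 23.8486 m/s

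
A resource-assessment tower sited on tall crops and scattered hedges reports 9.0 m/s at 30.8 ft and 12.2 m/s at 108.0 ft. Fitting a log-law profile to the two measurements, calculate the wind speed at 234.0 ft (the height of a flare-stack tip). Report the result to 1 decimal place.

14.2 m/s

Log law: V ∝ ln(z/z₀). From the pair, with r = V₁/V₂ = 0.73770,
ln z₀ = (ln z₁ − r·ln z₂)/(1 − r) = (3.4275 − 0.73770×4.6821)/0.26230 = -0.1011 → z₀ = 0.9038 ft
V₃ = V₁ · ln(z₃/z₀)/ln(z₁/z₀) = 9.0 × 5.5564/3.5286 = 14.1721 m/s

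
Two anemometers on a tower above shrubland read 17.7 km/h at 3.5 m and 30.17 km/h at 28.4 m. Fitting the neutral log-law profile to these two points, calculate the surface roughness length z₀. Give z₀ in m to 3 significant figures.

z₀ ≈ 0.179 m

Log law: V(z) ∝ ln(z/z₀). With r = V₁/V₂ = 17.7/30.17 = 0.58668,
r · ln(z₂/z₀) = ln(z₁/z₀) ⇒ ln z₀ = (ln z₁ − r·ln z₂)/(1 − r)
ln z₀ = (1.25276 − 0.58668×3.34639) / 0.41332 = -1.7189
z₀ = exp(-1.7189) = 0.1793 m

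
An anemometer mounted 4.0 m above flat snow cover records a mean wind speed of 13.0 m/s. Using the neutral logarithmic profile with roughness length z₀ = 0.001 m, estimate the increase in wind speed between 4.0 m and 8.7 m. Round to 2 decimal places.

Log law: V₂ = V₁ · ln(z₂/z₀)/ln(z₁/z₀) = 13.0 × 9.0711/8.2940 = 14.2179 m/s
ΔV = 14.2179 − 13.0 = 1.2179 m/s

1.22 m/s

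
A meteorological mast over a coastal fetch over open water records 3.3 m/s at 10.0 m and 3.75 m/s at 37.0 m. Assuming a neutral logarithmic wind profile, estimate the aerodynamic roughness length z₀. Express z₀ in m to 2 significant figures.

z₀ ≈ 0.00068 m

Log law: V(z) ∝ ln(z/z₀). With r = V₁/V₂ = 3.3/3.75 = 0.88000,
r · ln(z₂/z₀) = ln(z₁/z₀) ⇒ ln z₀ = (ln z₁ − r·ln z₂)/(1 − r)
ln z₀ = (2.30259 − 0.88000×3.61092) / 0.12000 = -7.2919
z₀ = exp(-7.2919) = 0.0006811 m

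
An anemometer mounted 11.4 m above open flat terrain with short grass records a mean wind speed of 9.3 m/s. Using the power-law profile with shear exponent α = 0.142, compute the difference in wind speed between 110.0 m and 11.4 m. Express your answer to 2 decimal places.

Power law: V₂ = V₁ · (z₂/z₁)^α = 9.3 × (9.6491)^0.142 = 12.8316 m/s
ΔV = 12.8316 − 9.3 = 3.5316 m/s

3.53 m/s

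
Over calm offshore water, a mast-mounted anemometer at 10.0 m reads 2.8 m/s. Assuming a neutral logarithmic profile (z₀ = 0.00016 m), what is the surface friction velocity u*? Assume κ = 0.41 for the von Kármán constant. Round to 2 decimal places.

u* ≈ 0.10 m/s

Log law: V(z) = (u*/κ) · ln(z/z₀) ⇒ u* = κ · V / ln(z/z₀)
u* = 0.41 × 2.8 / ln(10.0/0.00016) = 0.41 × 2.8 / 11.0429
   = 1.1480 / 11.0429 = 0.1040 m/s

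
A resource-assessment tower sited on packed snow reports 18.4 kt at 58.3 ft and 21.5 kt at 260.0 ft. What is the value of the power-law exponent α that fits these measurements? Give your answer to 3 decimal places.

Power law: V₂/V₁ = (z₂/z₁)^α ⇒ α = ln(V₂/V₁) / ln(z₂/z₁)
α = ln(21.5/18.4) / ln(260.0/58.3) = ln(1.1685) / ln(4.4597)
  = 0.15570 / 1.49508 = 0.10414

α ≈ 0.104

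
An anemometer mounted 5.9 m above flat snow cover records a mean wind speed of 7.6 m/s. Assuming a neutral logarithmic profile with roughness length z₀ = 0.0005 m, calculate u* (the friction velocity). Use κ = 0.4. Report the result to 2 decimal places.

u* ≈ 0.32 m/s

Log law: V(z) = (u*/κ) · ln(z/z₀) ⇒ u* = κ · V / ln(z/z₀)
u* = 0.4 × 7.6 / ln(5.9/0.0005) = 0.4 × 7.6 / 9.3759
   = 3.0400 / 9.3759 = 0.3242 m/s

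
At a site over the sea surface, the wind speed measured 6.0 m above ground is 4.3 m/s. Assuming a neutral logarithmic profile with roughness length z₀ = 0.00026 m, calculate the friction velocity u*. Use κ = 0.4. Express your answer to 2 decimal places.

Log law: V(z) = (u*/κ) · ln(z/z₀) ⇒ u* = κ · V / ln(z/z₀)
u* = 0.4 × 4.3 / ln(6.0/0.00026) = 0.4 × 4.3 / 10.0466
   = 1.7200 / 10.0466 = 0.1712 m/s

u* ≈ 0.17 m/s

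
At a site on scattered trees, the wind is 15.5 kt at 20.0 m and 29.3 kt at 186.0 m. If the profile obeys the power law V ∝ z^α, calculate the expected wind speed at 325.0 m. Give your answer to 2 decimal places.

34.36 kt

First find α: α = ln(V₂/V₁)/ln(z₂/z₁) = ln(29.3/15.5)/ln(186.0/20.0) = 0.63675/2.23001 = 0.2855
Extrapolate from 186.0 m to 325.0 m: V₃ = 29.3 × (325.0/186.0)^0.2855 = 29.3 × 1.1727 = 34.3616 kt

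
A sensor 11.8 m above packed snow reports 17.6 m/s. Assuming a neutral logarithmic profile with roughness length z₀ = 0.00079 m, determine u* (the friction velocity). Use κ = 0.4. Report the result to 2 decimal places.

Log law: V(z) = (u*/κ) · ln(z/z₀) ⇒ u* = κ · V / ln(z/z₀)
u* = 0.4 × 17.6 / ln(11.8/0.00079) = 0.4 × 17.6 / 9.6116
   = 7.0400 / 9.6116 = 0.7325 m/s

u* ≈ 0.73 m/s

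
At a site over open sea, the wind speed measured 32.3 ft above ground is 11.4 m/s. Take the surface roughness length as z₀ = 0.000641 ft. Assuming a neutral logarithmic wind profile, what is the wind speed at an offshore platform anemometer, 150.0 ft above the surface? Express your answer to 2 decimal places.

Log law: V(z) ∝ ln(z/z₀), so V₂/V₁ = ln(z₂/z₀) / ln(z₁/z₀).
ln(150.0/0.000641) = 12.3631, ln(32.3/0.000641) = 10.8275
V₂ = 11.4 × 12.3631/10.8275 = 11.4 × 1.1418 = 13.0168 m/s

13.02 m/s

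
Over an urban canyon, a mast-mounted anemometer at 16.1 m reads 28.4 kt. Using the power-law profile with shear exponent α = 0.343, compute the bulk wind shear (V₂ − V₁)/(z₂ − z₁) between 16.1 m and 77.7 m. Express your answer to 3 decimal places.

Power law: V₂ = V₁ · (z₂/z₁)^α = 28.4 × (4.8261)^0.343 = 48.7294 kt
ΔV/Δz = (48.7294 − 28.4)/(77.7 − 16.1) = 20.3294/61.6000 = 0.33002 kt/m

0.330 kt/m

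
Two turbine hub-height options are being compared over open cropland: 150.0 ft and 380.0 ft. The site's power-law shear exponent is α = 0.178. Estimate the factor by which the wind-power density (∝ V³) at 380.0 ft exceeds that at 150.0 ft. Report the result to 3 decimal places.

1.643

Speed ratio: V_B/V_A = (z_B/z_A)^α = (380.0/150.0)^0.178 = (2.5333)^0.178 = 1.17993
Power-density ratio: P_B/P_A = (V_B/V_A)³ = (1.17993)³ = 1.64275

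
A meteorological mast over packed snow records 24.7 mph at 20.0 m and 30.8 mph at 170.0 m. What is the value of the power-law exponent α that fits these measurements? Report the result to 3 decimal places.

α ≈ 0.103

Power law: V₂/V₁ = (z₂/z₁)^α ⇒ α = ln(V₂/V₁) / ln(z₂/z₁)
α = ln(30.8/24.7) / ln(170.0/20.0) = ln(1.2470) / ln(8.5000)
  = 0.22071 / 2.14007 = 0.10313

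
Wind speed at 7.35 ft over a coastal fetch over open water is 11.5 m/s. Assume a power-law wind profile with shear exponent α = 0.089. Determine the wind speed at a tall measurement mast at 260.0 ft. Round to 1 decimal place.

15.8 m/s

Power-law profile: V₂ = V₁ · (z₂/z₁)^α
V₂ = 11.5 × (260.0/7.35)^0.089 = 11.5 × (35.3741)^0.089
    = 11.5 × 1.3735 = 15.7954 m/s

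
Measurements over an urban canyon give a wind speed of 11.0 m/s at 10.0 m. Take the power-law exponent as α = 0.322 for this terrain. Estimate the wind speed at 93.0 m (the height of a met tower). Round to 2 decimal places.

22.56 m/s

Power-law profile: V₂ = V₁ · (z₂/z₁)^α
V₂ = 11.0 × (93.0/10.0)^0.322 = 11.0 × (9.3000)^0.322
    = 11.0 × 2.0505 = 22.5551 m/s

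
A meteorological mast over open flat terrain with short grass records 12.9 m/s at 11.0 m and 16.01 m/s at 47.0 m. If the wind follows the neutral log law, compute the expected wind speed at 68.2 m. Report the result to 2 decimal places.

16.81 m/s

Log law: V ∝ ln(z/z₀). From the pair, with r = V₁/V₂ = 0.80575,
ln z₀ = (ln z₁ − r·ln z₂)/(1 − r) = (2.3979 − 0.80575×3.8501)/0.19425 = -3.6259 → z₀ = 0.02662 m
V₃ = V₁ · ln(z₃/z₀)/ln(z₁/z₀) = 12.9 × 7.8484/6.0238 = 16.8073 m/s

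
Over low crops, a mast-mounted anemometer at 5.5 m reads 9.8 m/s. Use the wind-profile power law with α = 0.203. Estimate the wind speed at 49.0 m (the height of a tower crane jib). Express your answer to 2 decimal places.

15.28 m/s

Power-law profile: V₂ = V₁ · (z₂/z₁)^α
V₂ = 9.8 × (49.0/5.5)^0.203 = 9.8 × (8.9091)^0.203
    = 9.8 × 1.5589 = 15.2771 m/s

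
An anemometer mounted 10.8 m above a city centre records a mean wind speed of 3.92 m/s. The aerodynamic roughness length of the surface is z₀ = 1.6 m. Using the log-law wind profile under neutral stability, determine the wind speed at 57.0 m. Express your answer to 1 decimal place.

7.3 m/s

Log law: V(z) ∝ ln(z/z₀), so V₂/V₁ = ln(z₂/z₀) / ln(z₁/z₀).
ln(57.0/1.6) = 3.5730, ln(10.8/1.6) = 1.9095
V₂ = 3.92 × 3.5730/1.9095 = 3.92 × 1.8712 = 7.3349 m/s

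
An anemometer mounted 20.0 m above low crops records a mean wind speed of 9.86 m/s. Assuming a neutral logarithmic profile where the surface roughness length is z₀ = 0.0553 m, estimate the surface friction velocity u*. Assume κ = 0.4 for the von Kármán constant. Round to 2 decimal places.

u* ≈ 0.67 m/s

Log law: V(z) = (u*/κ) · ln(z/z₀) ⇒ u* = κ · V / ln(z/z₀)
u* = 0.4 × 9.86 / ln(20.0/0.0553) = 0.4 × 9.86 / 5.8907
   = 3.9440 / 5.8907 = 0.6695 m/s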